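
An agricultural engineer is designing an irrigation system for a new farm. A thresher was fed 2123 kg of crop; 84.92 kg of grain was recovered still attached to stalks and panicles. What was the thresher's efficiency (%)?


eta = (total - unthreshed) / total * 100
    = (2123 - 84.92) / 2123 * 100
    = 2038.08 / 2123 * 100
    = 96%


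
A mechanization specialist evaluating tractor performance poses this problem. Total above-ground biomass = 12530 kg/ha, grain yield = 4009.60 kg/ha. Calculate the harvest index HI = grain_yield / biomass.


HI = grain_yield / biomass
   = 4009.60 / 12530
   = 0.32


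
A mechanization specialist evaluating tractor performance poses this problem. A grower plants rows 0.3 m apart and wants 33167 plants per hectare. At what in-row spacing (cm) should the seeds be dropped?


spacing = 10000 / (row_sp * density)
        = 10000 / (0.3 * 33167)
        = 10000 / 9950.10
        = 1.00502 m = 100.50 cm


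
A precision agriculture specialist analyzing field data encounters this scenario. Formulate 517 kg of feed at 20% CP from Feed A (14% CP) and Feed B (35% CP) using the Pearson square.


parts_A = CP_b - target = 35 - 20 = 15
parts_B = target - CP_a = 20 - 14 = 6
total_parts = 15 + 6 = 21
Feed A = 517 * 15 / 21 = 369.29 kg
Feed B = 517 * 6 / 21 = 147.71 kg

369.29 kg


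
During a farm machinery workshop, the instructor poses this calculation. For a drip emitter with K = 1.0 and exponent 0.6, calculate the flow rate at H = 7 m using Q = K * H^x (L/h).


Q = K * H^x
  = 1.0 * 7^0.6
  = 1.0 * 3.2141
  = 3.21 L/h


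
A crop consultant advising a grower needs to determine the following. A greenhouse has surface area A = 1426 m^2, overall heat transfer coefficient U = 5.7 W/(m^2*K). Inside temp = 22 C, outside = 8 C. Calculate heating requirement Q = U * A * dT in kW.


dT = 22 - (8) = 14 K
Q = U * A * dT
  = 5.7 * 1426 * 14
  = 113794.80 W = 113.79 kW


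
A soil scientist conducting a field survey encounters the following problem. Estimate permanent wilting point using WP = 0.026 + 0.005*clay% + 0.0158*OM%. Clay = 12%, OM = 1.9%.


WP = 0.026 + 0.005*12 + 0.0158*1.9
   = 0.026 + 0.0600 + 0.0300
   = 0.1160


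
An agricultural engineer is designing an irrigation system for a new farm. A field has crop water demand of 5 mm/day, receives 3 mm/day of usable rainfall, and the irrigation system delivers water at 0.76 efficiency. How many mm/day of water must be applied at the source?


IWR = (ETc - Pe) / Ea
    = (5 - 3) / 0.76
    = 2 / 0.76
    = 2.63 mm/day


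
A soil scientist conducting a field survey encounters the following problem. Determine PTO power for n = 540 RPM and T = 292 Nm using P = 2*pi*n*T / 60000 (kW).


P = 2*pi*n*T / 60000
  = 2*pi * 540 * 292 / 60000
  = 990732.66 / 60000
  = 16.51 kW


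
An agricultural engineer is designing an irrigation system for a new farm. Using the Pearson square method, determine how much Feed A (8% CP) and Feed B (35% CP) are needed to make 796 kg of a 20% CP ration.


parts_A = CP_b - target = 35 - 20 = 15
parts_B = target - CP_a = 20 - 8 = 12
total_parts = 15 + 12 = 27
Feed A = 796 * 15 / 27 = 442.22 kg
Feed B = 796 * 12 / 27 = 353.78 kg

442.22 kg


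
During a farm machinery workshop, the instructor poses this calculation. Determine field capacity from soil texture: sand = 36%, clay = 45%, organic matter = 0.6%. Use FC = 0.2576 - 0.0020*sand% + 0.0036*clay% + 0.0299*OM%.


FC = 0.2576 - 0.0020*36 + 0.0036*45 + 0.0299*0.6
   = 0.2576 - 0.0720 + 0.1620 + 0.0179
   = 0.3655


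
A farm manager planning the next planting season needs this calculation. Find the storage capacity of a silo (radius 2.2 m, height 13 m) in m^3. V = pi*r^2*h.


V = pi * r^2 * h
  = pi * 2.2^2 * 13
  = pi * 4.84 * 13
  = 197.67 m^3


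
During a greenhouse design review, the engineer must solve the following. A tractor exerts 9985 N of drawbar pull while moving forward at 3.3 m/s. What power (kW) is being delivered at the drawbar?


P = F * v / 1000
  = 9985 * 3.3 / 1000
  = 32950.50 / 1000
  = 32.95 kW


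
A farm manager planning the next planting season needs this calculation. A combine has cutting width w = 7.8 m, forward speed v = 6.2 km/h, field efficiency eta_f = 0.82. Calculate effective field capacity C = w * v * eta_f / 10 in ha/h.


C = w * v * eta_f / 10
  = 7.8 * 6.2 * 0.82 / 10
  = 39.66 / 10
  = 3.97 ha/h


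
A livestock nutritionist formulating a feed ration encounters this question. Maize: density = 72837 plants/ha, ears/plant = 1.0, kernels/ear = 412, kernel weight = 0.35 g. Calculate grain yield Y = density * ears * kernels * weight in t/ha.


Y = density * ears * kernels * kw
  = 72837 * 1.0 * 412 * 0.35 g/ha
  = 10503095.40 g/ha
  = 10503.10 kg/ha = 10.50 t/ha


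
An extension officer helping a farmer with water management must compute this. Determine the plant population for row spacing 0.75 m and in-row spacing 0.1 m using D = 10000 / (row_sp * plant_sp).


D = 10000 / (row_sp * plant_sp)
  = 10000 / (0.75 * 0.1)
  = 10000 / 0.0750
  = 133333.33 plants/ha


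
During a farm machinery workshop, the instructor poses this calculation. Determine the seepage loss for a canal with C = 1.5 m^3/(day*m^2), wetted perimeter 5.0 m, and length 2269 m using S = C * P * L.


S = C * P * L
  = 1.5 * 5.0 * 2269
  = 17017.50 m^3/day


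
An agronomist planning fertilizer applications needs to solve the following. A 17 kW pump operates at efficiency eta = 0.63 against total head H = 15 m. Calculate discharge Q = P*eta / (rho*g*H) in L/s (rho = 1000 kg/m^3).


Q = (P * 1000 * eta) / (rho * g * H)
  = (17 * 1000 * 0.63) / (1000 * 9.81 * 15)
  = 10710 / 147150
  = 0.07278 m^3/s = 72.78 L/s


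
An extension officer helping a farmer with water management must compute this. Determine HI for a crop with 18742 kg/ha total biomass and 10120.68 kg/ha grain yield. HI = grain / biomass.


HI = grain_yield / biomass
   = 10120.68 / 18742
   = 0.54


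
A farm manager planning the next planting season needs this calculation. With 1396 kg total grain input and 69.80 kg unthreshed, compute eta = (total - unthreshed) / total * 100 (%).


eta = (total - unthreshed) / total * 100
    = (1396 - 69.80) / 1396 * 100
    = 1326.20 / 1396 * 100
    = 95%


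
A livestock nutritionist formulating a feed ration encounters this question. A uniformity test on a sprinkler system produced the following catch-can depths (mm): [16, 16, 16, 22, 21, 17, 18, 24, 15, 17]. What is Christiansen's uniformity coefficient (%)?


xbar = 182 / 10 = 18.200
sum|xi - xbar| = 24.800
CU = 100 * (1 - 24.800 / (10 * 18.200))
   = 100 * (1 - 0.1363)
   = 86.37%


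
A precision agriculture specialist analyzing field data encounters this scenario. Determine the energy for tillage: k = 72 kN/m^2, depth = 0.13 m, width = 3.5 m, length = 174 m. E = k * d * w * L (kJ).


E = k * d * w * L
  = 72 * 0.13 * 3.5 * 174
  = 5700.24 kJ


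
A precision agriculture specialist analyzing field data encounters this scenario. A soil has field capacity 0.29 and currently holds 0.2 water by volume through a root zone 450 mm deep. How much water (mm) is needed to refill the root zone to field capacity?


SMD = (FC - theta) * D
    = (0.29 - 0.2) * 450
    = 0.090 * 450
    = 40.50 mm


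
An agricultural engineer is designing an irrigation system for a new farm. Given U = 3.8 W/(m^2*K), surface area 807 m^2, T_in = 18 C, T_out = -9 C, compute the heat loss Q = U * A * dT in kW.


dT = 18 - (-9) = 27 K
Q = U * A * dT
  = 3.8 * 807 * 27
  = 82798.20 W = 82.80 kW


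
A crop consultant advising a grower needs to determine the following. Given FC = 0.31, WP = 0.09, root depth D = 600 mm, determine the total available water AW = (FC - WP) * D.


AW = (FC - WP) * D
   = (0.31 - 0.09) * 600
   = 0.22 * 600
   = 132 mm


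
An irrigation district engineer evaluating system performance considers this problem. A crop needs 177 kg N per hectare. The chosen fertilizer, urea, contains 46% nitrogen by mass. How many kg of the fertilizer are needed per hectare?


Rate = N_required / (N_content / 100)
     = 177 / (46 / 100)
     = 177 / 0.46
     = 384.78 kg/ha


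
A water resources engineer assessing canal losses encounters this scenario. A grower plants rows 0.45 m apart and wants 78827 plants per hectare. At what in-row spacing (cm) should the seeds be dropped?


spacing = 10000 / (row_sp * density)
        = 10000 / (0.45 * 78827)
        = 10000 / 35472.15
        = 0.28191 m = 28.19 cm


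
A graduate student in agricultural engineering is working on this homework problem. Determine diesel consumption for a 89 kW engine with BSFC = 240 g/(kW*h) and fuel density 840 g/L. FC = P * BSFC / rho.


FC = P * BSFC / rho_fuel
   = 89 * 240 / 840
   = 21360 / 840
   = 25.43 L/h


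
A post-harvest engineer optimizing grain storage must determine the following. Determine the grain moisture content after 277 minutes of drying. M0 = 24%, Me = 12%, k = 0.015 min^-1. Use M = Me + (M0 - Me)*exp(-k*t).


M = Me + (M0 - Me) * e^(-k*t)
  = 12 + (24 - 12) * e^(-0.015*277)
  = 12 + 12 * e^(-4.155)
  = 12 + 12 * 0.01569
  = 12 + 0.1882
  = 12.19%


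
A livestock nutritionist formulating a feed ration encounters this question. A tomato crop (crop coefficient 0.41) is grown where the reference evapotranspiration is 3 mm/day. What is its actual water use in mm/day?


ETc = Kc * ET0
    = 0.41 * 3
    = 1.23 mm/day


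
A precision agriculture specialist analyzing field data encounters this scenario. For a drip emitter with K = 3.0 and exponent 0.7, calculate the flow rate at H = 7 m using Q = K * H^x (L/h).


Q = K * H^x
  = 3.0 * 7^0.7
  = 3.0 * 3.9045
  = 11.71 L/h


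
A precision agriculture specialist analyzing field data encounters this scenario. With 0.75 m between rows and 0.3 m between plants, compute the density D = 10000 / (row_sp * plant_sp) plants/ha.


D = 10000 / (row_sp * plant_sp)
  = 10000 / (0.75 * 0.3)
  = 10000 / 0.2250
  = 44444.44 plants/ha


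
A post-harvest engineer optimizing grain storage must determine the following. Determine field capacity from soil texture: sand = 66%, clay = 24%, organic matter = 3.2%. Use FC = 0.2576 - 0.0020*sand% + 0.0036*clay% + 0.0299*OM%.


FC = 0.2576 - 0.0020*66 + 0.0036*24 + 0.0299*3.2
   = 0.2576 - 0.1320 + 0.0864 + 0.0957
   = 0.3077


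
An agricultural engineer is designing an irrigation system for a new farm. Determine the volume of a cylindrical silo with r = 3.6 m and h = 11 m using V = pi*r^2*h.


V = pi * r^2 * h
  = pi * 3.6^2 * 11
  = pi * 12.96 * 11
  = 447.87 m^3


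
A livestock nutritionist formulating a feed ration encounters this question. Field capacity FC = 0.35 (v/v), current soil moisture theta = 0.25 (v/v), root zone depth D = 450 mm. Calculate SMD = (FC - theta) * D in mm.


SMD = (FC - theta) * D
    = (0.35 - 0.25) * 450
    = 0.100 * 450
    = 45 mm


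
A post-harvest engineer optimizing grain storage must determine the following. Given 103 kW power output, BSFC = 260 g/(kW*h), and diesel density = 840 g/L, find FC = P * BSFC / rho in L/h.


FC = P * BSFC / rho_fuel
   = 103 * 260 / 840
   = 26780 / 840
   = 31.88 L/h


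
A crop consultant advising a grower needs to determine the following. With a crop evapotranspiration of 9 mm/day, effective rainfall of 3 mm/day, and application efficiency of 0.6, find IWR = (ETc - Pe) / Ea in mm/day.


IWR = (ETc - Pe) / Ea
    = (9 - 3) / 0.6
    = 6 / 0.6
    = 10 mm/day


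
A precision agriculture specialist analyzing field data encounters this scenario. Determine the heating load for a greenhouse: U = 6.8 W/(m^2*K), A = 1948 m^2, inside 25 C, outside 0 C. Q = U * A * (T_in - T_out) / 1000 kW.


dT = 25 - (0) = 25 K
Q = U * A * dT
  = 6.8 * 1948 * 25
  = 331160 W = 331.16 kW


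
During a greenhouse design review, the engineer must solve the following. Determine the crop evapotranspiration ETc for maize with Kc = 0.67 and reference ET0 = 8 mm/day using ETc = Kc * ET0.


ETc = Kc * ET0
    = 0.67 * 8
    = 5.36 mm/day


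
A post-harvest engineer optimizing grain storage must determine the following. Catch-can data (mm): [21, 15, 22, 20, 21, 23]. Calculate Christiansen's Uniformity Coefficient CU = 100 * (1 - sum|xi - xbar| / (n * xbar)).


xbar = 122 / 6 = 20.333
sum|xi - xbar| = 11.333
CU = 100 * (1 - 11.333 / (6 * 20.333))
   = 100 * (1 - 0.0929)
   = 90.71%


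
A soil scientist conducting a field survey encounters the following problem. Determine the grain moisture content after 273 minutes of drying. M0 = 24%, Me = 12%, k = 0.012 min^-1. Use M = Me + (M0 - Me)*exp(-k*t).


M = Me + (M0 - Me) * e^(-k*t)
  = 12 + (24 - 12) * e^(-0.012*273)
  = 12 + 12 * e^(-3.276)
  = 12 + 12 * 0.03778
  = 12 + 0.4533
  = 12.45%


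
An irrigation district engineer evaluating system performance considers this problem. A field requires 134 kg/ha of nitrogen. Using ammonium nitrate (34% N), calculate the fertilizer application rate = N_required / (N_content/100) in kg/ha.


Rate = N_required / (N_content / 100)
     = 134 / (34 / 100)
     = 134 / 0.34
     = 394.12 kg/ha


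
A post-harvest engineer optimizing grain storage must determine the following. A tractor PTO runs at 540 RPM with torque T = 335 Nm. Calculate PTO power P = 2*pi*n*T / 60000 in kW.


P = 2*pi*n*T / 60000
  = 2*pi * 540 * 335 / 60000
  = 1136628.22 / 60000
  = 18.94 kW


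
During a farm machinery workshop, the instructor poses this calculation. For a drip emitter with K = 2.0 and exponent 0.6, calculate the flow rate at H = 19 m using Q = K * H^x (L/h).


Q = K * H^x
  = 2.0 * 19^0.6
  = 2.0 * 5.8513
  = 11.70 L/h


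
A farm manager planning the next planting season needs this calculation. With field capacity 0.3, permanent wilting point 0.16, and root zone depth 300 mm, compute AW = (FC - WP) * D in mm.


AW = (FC - WP) * D
   = (0.3 - 0.16) * 300
   = 0.14 * 300
   = 42 mm


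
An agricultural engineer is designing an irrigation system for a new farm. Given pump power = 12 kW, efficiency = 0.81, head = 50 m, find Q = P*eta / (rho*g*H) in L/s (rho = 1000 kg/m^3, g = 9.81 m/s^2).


Q = (P * 1000 * eta) / (rho * g * H)
  = (12 * 1000 * 0.81) / (1000 * 9.81 * 50)
  = 9720 / 490500
  = 0.01982 m^3/s = 19.82 L/s


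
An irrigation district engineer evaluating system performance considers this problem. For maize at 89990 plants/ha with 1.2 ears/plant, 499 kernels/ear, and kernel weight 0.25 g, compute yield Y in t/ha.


Y = density * ears * kernels * kw
  = 89990 * 1.2 * 499 * 0.25 g/ha
  = 13471503 g/ha
  = 13471.50 kg/ha = 13.47 t/ha


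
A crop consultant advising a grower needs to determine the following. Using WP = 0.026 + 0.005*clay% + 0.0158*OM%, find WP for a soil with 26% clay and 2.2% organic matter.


WP = 0.026 + 0.005*26 + 0.0158*2.2
   = 0.026 + 0.1300 + 0.0348
   = 0.1908


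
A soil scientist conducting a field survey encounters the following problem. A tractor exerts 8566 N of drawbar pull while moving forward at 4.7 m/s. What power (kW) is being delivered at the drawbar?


P = F * v / 1000
  = 8566 * 4.7 / 1000
  = 40260.20 / 1000
  = 40.26 kW


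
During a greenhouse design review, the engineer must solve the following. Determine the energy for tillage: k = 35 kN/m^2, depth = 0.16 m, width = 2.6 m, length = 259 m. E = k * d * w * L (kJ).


E = k * d * w * L
  = 35 * 0.16 * 2.6 * 259
  = 3771.04 kJ


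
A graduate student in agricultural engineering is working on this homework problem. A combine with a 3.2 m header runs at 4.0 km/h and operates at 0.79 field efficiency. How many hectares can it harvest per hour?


C = w * v * eta_f / 10
  = 3.2 * 4.0 * 0.79 / 10
  = 10.11 / 10
  = 1.01 ha/h


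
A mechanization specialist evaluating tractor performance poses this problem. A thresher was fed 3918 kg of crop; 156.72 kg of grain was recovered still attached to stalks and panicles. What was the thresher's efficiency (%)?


eta = (total - unthreshed) / total * 100
    = (3918 - 156.72) / 3918 * 100
    = 3761.28 / 3918 * 100
    = 96%


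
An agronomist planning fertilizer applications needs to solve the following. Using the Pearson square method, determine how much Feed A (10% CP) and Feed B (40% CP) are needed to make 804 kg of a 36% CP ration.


parts_A = CP_b - target = 40 - 36 = 4
parts_B = target - CP_a = 36 - 10 = 26
total_parts = 4 + 26 = 30
Feed A = 804 * 4 / 30 = 107.20 kg
Feed B = 804 * 26 / 30 = 696.80 kg

107.20 kg


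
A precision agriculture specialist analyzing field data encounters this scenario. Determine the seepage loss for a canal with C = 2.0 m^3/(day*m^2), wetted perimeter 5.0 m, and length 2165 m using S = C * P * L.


S = C * P * L
  = 2.0 * 5.0 * 2165
  = 21650 m^3/day


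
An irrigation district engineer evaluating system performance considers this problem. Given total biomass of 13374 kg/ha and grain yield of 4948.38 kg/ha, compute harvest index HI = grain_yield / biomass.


HI = grain_yield / biomass
   = 4948.38 / 13374
   = 0.37


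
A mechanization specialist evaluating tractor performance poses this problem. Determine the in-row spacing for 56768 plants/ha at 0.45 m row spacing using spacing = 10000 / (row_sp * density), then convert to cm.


spacing = 10000 / (row_sp * density)
        = 10000 / (0.45 * 56768)
        = 10000 / 25545.60
        = 0.39146 m = 39.15 cm


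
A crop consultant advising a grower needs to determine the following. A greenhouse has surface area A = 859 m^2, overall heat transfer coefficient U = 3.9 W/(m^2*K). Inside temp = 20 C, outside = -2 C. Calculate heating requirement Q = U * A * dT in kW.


dT = 20 - (-2) = 22 K
Q = U * A * dT
  = 3.9 * 859 * 22
  = 73702.20 W = 73.70 kW


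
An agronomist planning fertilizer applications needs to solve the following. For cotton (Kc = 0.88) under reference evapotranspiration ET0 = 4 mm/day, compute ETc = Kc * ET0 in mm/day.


ETc = Kc * ET0
    = 0.88 * 4
    = 3.52 mm/day


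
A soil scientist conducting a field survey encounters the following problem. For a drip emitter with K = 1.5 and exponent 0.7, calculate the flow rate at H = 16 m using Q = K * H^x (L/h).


Q = K * H^x
  = 1.5 * 16^0.7
  = 1.5 * 6.9644
  = 10.45 L/h


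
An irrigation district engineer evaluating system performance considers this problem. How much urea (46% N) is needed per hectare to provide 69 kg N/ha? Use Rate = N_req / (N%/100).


Rate = N_required / (N_content / 100)
     = 69 / (46 / 100)
     = 69 / 0.46
     = 150 kg/ha


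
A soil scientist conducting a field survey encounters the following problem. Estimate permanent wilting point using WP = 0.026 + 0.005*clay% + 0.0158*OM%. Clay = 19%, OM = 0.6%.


WP = 0.026 + 0.005*19 + 0.0158*0.6
   = 0.026 + 0.0950 + 0.0095
   = 0.1305


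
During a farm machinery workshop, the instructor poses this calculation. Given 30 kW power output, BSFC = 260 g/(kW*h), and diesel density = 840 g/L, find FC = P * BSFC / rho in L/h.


FC = P * BSFC / rho_fuel
   = 30 * 260 / 840
   = 7800 / 840
   = 9.29 L/h


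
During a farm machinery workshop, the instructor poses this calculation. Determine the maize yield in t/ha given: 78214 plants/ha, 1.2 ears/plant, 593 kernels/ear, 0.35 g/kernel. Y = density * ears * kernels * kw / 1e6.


Y = density * ears * kernels * kw
  = 78214 * 1.2 * 593 * 0.35 g/ha
  = 19479978.84 g/ha
  = 19479.98 kg/ha = 19.48 t/ha


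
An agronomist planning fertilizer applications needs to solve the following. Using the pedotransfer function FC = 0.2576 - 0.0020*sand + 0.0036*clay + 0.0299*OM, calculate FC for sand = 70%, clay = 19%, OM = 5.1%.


FC = 0.2576 - 0.0020*70 + 0.0036*19 + 0.0299*5.1
   = 0.2576 - 0.1400 + 0.0684 + 0.1525
   = 0.3385


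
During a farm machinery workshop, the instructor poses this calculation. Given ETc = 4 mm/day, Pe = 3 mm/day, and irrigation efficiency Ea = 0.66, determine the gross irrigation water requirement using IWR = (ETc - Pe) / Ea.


IWR = (ETc - Pe) / Ea
    = (4 - 3) / 0.66
    = 1 / 0.66
    = 1.52 mm/day


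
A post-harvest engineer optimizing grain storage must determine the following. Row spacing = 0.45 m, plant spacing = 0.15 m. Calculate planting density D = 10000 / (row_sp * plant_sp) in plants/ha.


D = 10000 / (row_sp * plant_sp)
  = 10000 / (0.45 * 0.15)
  = 10000 / 0.0675
  = 148148.15 plants/ha


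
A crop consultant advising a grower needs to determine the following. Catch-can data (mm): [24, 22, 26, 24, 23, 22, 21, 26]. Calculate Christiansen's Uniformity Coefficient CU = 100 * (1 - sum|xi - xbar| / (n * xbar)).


xbar = 188 / 8 = 23.500
sum|xi - xbar| = 12
CU = 100 * (1 - 12 / (8 * 23.500))
   = 100 * (1 - 0.0638)
   = 93.62%


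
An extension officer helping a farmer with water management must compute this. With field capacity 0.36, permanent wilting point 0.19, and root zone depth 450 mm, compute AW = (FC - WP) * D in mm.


AW = (FC - WP) * D
   = (0.36 - 0.19) * 450
   = 0.17 * 450
   = 76.50 mm


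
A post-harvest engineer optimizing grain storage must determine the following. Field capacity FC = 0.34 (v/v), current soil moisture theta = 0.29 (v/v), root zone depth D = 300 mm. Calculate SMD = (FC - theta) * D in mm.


SMD = (FC - theta) * D
    = (0.34 - 0.29) * 300
    = 0.050 * 300
    = 15 mm


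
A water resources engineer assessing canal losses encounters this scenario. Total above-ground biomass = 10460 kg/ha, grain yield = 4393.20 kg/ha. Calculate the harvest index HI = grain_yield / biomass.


HI = grain_yield / biomass
   = 4393.20 / 10460
   = 0.42


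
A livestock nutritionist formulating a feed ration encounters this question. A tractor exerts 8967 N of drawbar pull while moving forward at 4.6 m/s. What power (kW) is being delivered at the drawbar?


P = F * v / 1000
  = 8967 * 4.6 / 1000
  = 41248.20 / 1000
  = 41.25 kW


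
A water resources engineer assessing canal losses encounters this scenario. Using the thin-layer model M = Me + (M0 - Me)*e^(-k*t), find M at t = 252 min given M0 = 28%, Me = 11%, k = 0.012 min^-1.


M = Me + (M0 - Me) * e^(-k*t)
  = 11 + (28 - 11) * e^(-0.012*252)
  = 11 + 17 * e^(-3.024)
  = 11 + 17 * 0.04861
  = 11 + 0.8263
  = 11.83%


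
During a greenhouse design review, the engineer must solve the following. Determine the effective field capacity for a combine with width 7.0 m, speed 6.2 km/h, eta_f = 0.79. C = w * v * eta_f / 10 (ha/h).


C = w * v * eta_f / 10
  = 7.0 * 6.2 * 0.79 / 10
  = 34.29 / 10
  = 3.43 ha/h


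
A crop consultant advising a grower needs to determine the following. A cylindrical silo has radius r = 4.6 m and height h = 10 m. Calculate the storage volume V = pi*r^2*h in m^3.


V = pi * r^2 * h
  = pi * 4.6^2 * 10
  = pi * 21.16 * 10
  = 664.76 m^3


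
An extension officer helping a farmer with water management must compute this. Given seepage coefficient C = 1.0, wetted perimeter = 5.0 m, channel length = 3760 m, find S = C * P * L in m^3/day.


S = C * P * L
  = 1.0 * 5.0 * 3760
  = 18800 m^3/day


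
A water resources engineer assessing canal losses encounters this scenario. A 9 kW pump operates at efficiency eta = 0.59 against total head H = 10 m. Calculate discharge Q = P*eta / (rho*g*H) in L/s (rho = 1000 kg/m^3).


Q = (P * 1000 * eta) / (rho * g * H)
  = (9 * 1000 * 0.59) / (1000 * 9.81 * 10)
  = 5310 / 98100
  = 0.05413 m^3/s = 54.13 L/s


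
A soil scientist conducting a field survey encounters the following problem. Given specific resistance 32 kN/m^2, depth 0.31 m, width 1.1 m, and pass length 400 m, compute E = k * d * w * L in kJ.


E = k * d * w * L
  = 32 * 0.31 * 1.1 * 400
  = 4364.80 kJ


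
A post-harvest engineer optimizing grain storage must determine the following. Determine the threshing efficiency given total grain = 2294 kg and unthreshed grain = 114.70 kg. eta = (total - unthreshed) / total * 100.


eta = (total - unthreshed) / total * 100
    = (2294 - 114.70) / 2294 * 100
    = 2179.30 / 2294 * 100
    = 95%


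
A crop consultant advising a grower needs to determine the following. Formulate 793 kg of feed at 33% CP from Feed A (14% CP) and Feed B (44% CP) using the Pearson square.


parts_A = CP_b - target = 44 - 33 = 11
parts_B = target - CP_a = 33 - 14 = 19
total_parts = 11 + 19 = 30
Feed A = 793 * 11 / 30 = 290.77 kg
Feed B = 793 * 19 / 30 = 502.23 kg

290.77 kg


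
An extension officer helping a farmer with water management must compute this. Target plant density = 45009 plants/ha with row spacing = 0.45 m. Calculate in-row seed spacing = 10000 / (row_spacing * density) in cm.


spacing = 10000 / (row_sp * density)
        = 10000 / (0.45 * 45009)
        = 10000 / 20254.05
        = 0.49373 m = 49.37 cm


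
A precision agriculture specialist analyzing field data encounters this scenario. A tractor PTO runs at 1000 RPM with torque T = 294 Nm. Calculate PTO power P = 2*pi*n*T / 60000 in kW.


P = 2*pi*n*T / 60000
  = 2*pi * 1000 * 294 / 60000
  = 1847256.48 / 60000
  = 30.79 kW


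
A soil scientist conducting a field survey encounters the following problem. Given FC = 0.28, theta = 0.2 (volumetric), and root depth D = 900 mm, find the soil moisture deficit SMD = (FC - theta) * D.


SMD = (FC - theta) * D
    = (0.28 - 0.2) * 900
    = 0.080 * 900
    = 72 mm


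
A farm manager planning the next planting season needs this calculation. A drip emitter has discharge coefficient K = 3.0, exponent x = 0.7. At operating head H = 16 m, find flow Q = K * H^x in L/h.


Q = K * H^x
  = 3.0 * 16^0.7
  = 3.0 * 6.9644
  = 20.89 L/h


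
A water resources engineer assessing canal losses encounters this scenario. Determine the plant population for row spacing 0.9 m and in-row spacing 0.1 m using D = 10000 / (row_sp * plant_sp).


D = 10000 / (row_sp * plant_sp)
  = 10000 / (0.9 * 0.1)
  = 10000 / 0.0900
  = 111111.11 plants/ha


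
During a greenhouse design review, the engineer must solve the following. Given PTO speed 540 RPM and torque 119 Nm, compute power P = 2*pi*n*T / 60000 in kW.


P = 2*pi*n*T / 60000
  = 2*pi * 540 * 119 / 60000
  = 403757.49 / 60000
  = 6.73 kW


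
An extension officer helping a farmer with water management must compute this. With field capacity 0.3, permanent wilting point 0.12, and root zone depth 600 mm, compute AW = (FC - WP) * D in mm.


AW = (FC - WP) * D
   = (0.3 - 0.12) * 600
   = 0.18 * 600
   = 108 mm


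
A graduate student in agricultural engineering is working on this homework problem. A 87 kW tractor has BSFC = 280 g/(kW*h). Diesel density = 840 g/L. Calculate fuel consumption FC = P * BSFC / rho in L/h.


FC = P * BSFC / rho_fuel
   = 87 * 280 / 840
   = 24360 / 840
   = 29 L/h


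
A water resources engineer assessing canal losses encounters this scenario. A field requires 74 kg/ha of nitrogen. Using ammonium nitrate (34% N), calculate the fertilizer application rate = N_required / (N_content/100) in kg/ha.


Rate = N_required / (N_content / 100)
     = 74 / (34 / 100)
     = 74 / 0.34
     = 217.65 kg/ha


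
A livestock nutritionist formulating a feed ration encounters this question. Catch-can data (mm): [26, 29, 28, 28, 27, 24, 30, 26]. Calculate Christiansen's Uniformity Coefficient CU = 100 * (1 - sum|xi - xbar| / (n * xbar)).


xbar = 218 / 8 = 27.250
sum|xi - xbar| = 12
CU = 100 * (1 - 12 / (8 * 27.250))
   = 100 * (1 - 0.0550)
   = 94.50%


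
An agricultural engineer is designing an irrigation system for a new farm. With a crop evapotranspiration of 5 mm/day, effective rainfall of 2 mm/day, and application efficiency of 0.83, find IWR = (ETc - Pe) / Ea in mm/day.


IWR = (ETc - Pe) / Ea
    = (5 - 2) / 0.83
    = 3 / 0.83
    = 3.61 mm/day


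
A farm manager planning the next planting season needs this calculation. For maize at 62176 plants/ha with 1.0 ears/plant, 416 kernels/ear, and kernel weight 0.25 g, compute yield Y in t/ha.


Y = density * ears * kernels * kw
  = 62176 * 1.0 * 416 * 0.25 g/ha
  = 6466304 g/ha
  = 6466.30 kg/ha = 6.47 t/ha


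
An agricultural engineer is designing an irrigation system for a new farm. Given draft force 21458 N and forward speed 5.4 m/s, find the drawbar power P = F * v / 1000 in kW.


P = F * v / 1000
  = 21458 * 5.4 / 1000
  = 115873.20 / 1000
  = 115.87 kW


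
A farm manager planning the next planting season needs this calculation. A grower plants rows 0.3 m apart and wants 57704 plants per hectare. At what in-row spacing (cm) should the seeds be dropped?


spacing = 10000 / (row_sp * density)
        = 10000 / (0.3 * 57704)
        = 10000 / 17311.20
        = 0.57766 m = 57.77 cm


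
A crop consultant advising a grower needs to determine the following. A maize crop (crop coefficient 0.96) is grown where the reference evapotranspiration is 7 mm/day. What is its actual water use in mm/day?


ETc = Kc * ET0
    = 0.96 * 7
    = 6.72 mm/day


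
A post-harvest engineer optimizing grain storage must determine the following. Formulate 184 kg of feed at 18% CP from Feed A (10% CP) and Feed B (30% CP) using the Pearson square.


parts_A = CP_b - target = 30 - 18 = 12
parts_B = target - CP_a = 18 - 10 = 8
total_parts = 12 + 8 = 20
Feed A = 184 * 12 / 20 = 110.40 kg
Feed B = 184 * 8 / 20 = 73.60 kg

110.40 kg


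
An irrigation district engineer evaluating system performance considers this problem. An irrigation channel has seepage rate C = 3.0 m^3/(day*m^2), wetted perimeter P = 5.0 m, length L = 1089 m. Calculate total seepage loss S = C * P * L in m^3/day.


S = C * P * L
  = 3.0 * 5.0 * 1089
  = 16335 m^3/day


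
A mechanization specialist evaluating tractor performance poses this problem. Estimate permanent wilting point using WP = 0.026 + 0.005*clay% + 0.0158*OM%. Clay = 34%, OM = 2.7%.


WP = 0.026 + 0.005*34 + 0.0158*2.7
   = 0.026 + 0.1700 + 0.0427
   = 0.2387


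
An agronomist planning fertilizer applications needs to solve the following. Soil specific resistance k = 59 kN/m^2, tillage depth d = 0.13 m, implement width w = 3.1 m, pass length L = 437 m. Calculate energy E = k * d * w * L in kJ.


E = k * d * w * L
  = 59 * 0.13 * 3.1 * 437
  = 10390.55 kJ


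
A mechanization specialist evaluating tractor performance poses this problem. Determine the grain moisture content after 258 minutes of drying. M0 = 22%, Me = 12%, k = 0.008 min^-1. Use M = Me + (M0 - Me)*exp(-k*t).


M = Me + (M0 - Me) * e^(-k*t)
  = 12 + (22 - 12) * e^(-0.008*258)
  = 12 + 10 * e^(-2.064)
  = 12 + 10 * 0.12695
  = 12 + 1.2695
  = 13.27%


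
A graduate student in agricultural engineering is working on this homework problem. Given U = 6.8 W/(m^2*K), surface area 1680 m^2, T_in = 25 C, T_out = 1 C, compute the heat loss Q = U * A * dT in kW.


dT = 25 - (1) = 24 K
Q = U * A * dT
  = 6.8 * 1680 * 24
  = 274176 W = 274.18 kW


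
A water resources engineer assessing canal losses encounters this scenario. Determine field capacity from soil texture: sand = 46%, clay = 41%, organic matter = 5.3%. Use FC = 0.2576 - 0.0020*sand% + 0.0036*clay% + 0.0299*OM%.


FC = 0.2576 - 0.0020*46 + 0.0036*41 + 0.0299*5.3
   = 0.2576 - 0.0920 + 0.1476 + 0.1585
   = 0.4717


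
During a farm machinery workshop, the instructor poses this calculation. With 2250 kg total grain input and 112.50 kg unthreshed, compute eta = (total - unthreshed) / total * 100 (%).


eta = (total - unthreshed) / total * 100
    = (2250 - 112.50) / 2250 * 100
    = 2137.50 / 2250 * 100
    = 95%


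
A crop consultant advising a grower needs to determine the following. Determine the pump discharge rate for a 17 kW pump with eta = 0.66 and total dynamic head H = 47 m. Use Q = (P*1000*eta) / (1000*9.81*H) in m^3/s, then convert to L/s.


Q = (P * 1000 * eta) / (rho * g * H)
  = (17 * 1000 * 0.66) / (1000 * 9.81 * 47)
  = 11220 / 461070
  = 0.02433 m^3/s = 24.33 L/s


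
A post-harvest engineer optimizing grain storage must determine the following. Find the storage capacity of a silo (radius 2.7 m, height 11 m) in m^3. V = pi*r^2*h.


V = pi * r^2 * h
  = pi * 2.7^2 * 11
  = pi * 7.29 * 11
  = 251.92 m^3


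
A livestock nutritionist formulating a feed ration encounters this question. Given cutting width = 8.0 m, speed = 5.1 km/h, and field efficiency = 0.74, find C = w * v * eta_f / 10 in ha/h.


C = w * v * eta_f / 10
  = 8.0 * 5.1 * 0.74 / 10
  = 30.19 / 10
  = 3.02 ha/h


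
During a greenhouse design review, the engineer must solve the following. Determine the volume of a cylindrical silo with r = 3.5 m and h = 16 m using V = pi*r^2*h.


V = pi * r^2 * h
  = pi * 3.5^2 * 16
  = pi * 12.25 * 16
  = 615.75 m^3


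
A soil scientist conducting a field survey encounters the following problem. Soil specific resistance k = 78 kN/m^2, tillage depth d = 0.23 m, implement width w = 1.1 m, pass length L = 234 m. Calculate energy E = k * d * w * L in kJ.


E = k * d * w * L
  = 78 * 0.23 * 1.1 * 234
  = 4617.76 kJ


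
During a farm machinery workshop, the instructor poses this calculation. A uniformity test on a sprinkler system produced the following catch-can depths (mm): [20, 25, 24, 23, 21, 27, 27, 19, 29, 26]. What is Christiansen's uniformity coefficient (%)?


xbar = 241 / 10 = 24.100
sum|xi - xbar| = 27
CU = 100 * (1 - 27 / (10 * 24.100))
   = 100 * (1 - 0.1120)
   = 88.80%


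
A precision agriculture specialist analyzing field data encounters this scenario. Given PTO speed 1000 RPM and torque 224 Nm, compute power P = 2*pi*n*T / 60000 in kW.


P = 2*pi*n*T / 60000
  = 2*pi * 1000 * 224 / 60000
  = 1407433.51 / 60000
  = 23.46 kW


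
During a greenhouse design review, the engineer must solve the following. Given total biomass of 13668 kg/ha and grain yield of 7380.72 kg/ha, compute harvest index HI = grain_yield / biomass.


HI = grain_yield / biomass
   = 7380.72 / 13668
   = 0.54


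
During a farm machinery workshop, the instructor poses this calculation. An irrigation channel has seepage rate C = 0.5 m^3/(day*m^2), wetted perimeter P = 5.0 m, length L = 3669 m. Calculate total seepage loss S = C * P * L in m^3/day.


S = C * P * L
  = 0.5 * 5.0 * 3669
  = 9172.50 m^3/day


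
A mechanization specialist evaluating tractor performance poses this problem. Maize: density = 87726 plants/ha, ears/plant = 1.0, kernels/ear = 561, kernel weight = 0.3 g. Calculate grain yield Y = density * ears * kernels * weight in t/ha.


Y = density * ears * kernels * kw
  = 87726 * 1.0 * 561 * 0.3 g/ha
  = 14764285.80 g/ha
  = 14764.29 kg/ha = 14.76 t/ha


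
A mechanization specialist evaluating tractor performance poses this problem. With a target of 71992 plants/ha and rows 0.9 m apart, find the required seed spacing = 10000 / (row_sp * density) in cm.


spacing = 10000 / (row_sp * density)
        = 10000 / (0.9 * 71992)
        = 10000 / 64792.80
        = 0.15434 m = 15.43 cm


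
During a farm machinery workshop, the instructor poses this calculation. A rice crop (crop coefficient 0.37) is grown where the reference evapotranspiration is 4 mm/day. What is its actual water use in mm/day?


ETc = Kc * ET0
    = 0.37 * 4
    = 1.48 mm/day


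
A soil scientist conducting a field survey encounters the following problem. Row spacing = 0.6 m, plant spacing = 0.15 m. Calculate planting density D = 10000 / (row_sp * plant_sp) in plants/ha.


D = 10000 / (row_sp * plant_sp)
  = 10000 / (0.6 * 0.15)
  = 10000 / 0.0900
  = 111111.11 plants/ha


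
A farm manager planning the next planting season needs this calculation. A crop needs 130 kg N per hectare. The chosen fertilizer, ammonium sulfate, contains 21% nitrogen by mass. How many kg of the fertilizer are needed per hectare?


Rate = N_required / (N_content / 100)
     = 130 / (21 / 100)
     = 130 / 0.21
     = 619.05 kg/ha


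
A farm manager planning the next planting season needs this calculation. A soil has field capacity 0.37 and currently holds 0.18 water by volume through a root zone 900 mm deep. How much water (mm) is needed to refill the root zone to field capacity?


SMD = (FC - theta) * D
    = (0.37 - 0.18) * 900
    = 0.190 * 900
    = 171 mm


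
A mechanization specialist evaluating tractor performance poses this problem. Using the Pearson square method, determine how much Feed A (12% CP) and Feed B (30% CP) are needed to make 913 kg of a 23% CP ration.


parts_A = CP_b - target = 30 - 23 = 7
parts_B = target - CP_a = 23 - 12 = 11
total_parts = 7 + 11 = 18
Feed A = 913 * 7 / 18 = 355.06 kg
Feed B = 913 * 11 / 18 = 557.94 kg

355.06 kg


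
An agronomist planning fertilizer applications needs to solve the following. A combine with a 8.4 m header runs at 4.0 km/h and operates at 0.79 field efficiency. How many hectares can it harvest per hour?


C = w * v * eta_f / 10
  = 8.4 * 4.0 * 0.79 / 10
  = 26.54 / 10
  = 2.65 ha/h


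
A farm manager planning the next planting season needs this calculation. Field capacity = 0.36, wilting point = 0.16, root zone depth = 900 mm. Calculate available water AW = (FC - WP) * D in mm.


AW = (FC - WP) * D
   = (0.36 - 0.16) * 900
   = 0.20 * 900
   = 180 mm


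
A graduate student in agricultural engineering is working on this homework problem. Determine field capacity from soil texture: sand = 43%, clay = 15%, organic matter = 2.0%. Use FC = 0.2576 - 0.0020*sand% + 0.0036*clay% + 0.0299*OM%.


FC = 0.2576 - 0.0020*43 + 0.0036*15 + 0.0299*2.0
   = 0.2576 - 0.0860 + 0.0540 + 0.0598
   = 0.2854


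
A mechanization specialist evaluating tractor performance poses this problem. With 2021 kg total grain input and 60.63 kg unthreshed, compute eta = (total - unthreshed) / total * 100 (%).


eta = (total - unthreshed) / total * 100
    = (2021 - 60.63) / 2021 * 100
    = 1960.37 / 2021 * 100
    = 97%


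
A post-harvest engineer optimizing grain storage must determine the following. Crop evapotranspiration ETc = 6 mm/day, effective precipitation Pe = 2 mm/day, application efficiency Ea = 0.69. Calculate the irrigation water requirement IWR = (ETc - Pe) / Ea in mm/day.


IWR = (ETc - Pe) / Ea
    = (6 - 2) / 0.69
    = 4 / 0.69
    = 5.80 mm/day


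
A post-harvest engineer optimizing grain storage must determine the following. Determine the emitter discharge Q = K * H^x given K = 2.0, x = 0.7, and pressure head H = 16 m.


Q = K * H^x
  = 2.0 * 16^0.7
  = 2.0 * 6.9644
  = 13.93 L/h


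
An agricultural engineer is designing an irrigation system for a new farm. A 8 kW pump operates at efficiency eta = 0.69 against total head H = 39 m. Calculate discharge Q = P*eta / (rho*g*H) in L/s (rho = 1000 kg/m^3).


Q = (P * 1000 * eta) / (rho * g * H)
  = (8 * 1000 * 0.69) / (1000 * 9.81 * 39)
  = 5520 / 382590
  = 0.01443 m^3/s = 14.43 L/s


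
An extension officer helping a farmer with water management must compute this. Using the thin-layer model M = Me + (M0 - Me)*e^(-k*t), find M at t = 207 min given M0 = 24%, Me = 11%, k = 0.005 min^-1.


M = Me + (M0 - Me) * e^(-k*t)
  = 11 + (24 - 11) * e^(-0.005*207)
  = 11 + 13 * e^(-1.035)
  = 11 + 13 * 0.35523
  = 11 + 4.6179
  = 15.62%


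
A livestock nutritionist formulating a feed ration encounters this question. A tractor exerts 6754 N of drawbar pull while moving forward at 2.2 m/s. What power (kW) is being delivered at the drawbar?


P = F * v / 1000
  = 6754 * 2.2 / 1000
  = 14858.80 / 1000
  = 14.86 kW


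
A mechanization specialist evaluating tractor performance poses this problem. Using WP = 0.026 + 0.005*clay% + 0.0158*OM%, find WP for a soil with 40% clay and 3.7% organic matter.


WP = 0.026 + 0.005*40 + 0.0158*3.7
   = 0.026 + 0.2000 + 0.0585
   = 0.2845


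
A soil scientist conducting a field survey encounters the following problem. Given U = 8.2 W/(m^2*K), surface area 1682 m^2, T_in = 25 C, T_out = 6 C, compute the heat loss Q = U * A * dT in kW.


dT = 25 - (6) = 19 K
Q = U * A * dT
  = 8.2 * 1682 * 19
  = 262055.60 W = 262.06 kW
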